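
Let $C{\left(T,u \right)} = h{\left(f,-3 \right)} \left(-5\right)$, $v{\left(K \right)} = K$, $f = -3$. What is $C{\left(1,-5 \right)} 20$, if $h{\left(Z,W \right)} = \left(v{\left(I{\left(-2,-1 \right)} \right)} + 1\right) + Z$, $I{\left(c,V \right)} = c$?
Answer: $400$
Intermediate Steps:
$h{\left(Z,W \right)} = -1 + Z$ ($h{\left(Z,W \right)} = \left(-2 + 1\right) + Z = -1 + Z$)
$C{\left(T,u \right)} = 20$ ($C{\left(T,u \right)} = \left(-1 - 3\right) \left(-5\right) = \left(-4\right) \left(-5\right) = 20$)
$C{\left(1,-5 \right)} 20 = 20 \cdot 20 = 400$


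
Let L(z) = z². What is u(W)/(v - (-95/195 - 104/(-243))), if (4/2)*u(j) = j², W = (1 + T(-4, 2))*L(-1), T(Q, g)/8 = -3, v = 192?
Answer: 1671111/1213430 ≈ 1.3772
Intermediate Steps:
T(Q, g) = -24 (T(Q, g) = 8*(-3) = -24)
W = -23 (W = (1 - 24)*(-1)² = -23*1 = -23)
u(j) = j²/2
u(W)/(v - (-95/195 - 104/(-243))) = ((½)*(-23)²)/(192 - (-95/195 - 104/(-243))) = ((½)*529)/(192 - (-95*1/195 - 104*(-1/243))) = 529/(2*(192 - (-19/39 + 104/243))) = 529/(2*(192 - 1*(-187/3159))) = 529/(2*(192 + 187/3159)) = 529/(2*(606715/3159)) = (529/2)*(3159/606715) = 1671111/1213430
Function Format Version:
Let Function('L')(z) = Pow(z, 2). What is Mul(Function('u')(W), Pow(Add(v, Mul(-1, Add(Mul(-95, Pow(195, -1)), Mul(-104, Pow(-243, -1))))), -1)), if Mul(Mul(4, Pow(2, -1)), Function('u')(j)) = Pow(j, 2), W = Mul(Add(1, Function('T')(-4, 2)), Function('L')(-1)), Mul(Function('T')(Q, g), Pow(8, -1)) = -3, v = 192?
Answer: Rational(1671111, 1213430) ≈ 1.3772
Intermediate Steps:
Function('T')(Q, g) = -24 (Function('T')(Q, g) = Mul(8, -3) = -24)
W = -23 (W = Mul(Add(1, -24), Pow(-1, 2)) = Mul(-23, 1) = -23)
Function('u')(j) = Mul(Rational(1, 2), Pow(j, 2))
Mul(Function('u')(W), Pow(Add(v, Mul(-1, Add(Mul(-95, Pow(195, -1)), Mul(-104, Pow(-243, -1))))), -1)) = Mul(Mul(Rational(1, 2), Pow(-23, 2)), Pow(Add(192, Mul(-1, Add(Mul(-95, Pow(195, -1)), Mul(-104, Pow(-243, -1))))), -1)) = Mul(Mul(Rational(1, 2), 529), Pow(Add(192, Mul(-1, Add(Mul(-95, Rational(1, 195)), Mul(-104, Rational(-1, 243))))), -1)) = Mul(Rational(529, 2), Pow(Add(192, Mul(-1, Add(Rational(-19, 39), Rational(104, 243)))), -1)) = Mul(Rational(529, 2), Pow(Add(192, Mul(-1, Rational(-187, 3159))), -1)) = Mul(Rational(529, 2), Pow(Add(192, Rational(187, 3159)), -1)) = Mul(Rational(529, 2), Pow(Rational(606715, 3159), -1)) = Mul(Rational(529, 2), Rational(3159, 606715)) = Rational(1671111, 1213430)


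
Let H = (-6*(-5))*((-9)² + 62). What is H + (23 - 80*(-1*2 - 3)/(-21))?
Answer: 90173/21 ≈ 4294.0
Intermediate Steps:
H = 4290 (H = 30*(81 + 62) = 30*143 = 4290)
H + (23 - 80*(-1*2 - 3)/(-21)) = 4290 + (23 - 80*(-1*2 - 3)/(-21)) = 4290 + (23 - 80*(-2 - 3)*(-1)/21) = 4290 + (23 - (-400)*(-1)/21) = 4290 + (23 - 80*5/21) = 4290 + (23 - 400/21) = 4290 + 83/21 = 90173/21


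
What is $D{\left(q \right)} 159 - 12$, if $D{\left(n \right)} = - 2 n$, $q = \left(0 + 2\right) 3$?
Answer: $-1920$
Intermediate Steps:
$q = 6$ ($q = 2 \cdot 3 = 6$)
$D{\left(q \right)} 159 - 12 = \left(-2\right) 6 \cdot 159 - 12 = \left(-12\right) 159 - 12 = -1908 - 12 = -1920$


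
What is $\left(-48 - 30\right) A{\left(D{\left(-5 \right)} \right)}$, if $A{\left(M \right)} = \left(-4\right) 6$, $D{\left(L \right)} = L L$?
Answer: $1872$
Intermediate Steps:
$D{\left(L \right)} = L^{2}$
$A{\left(M \right)} = -24$
$\left(-48 - 30\right) A{\left(D{\left(-5 \right)} \right)} = \left(-48 - 30\right) \left(-24\right) = \left(-78\right) \left(-24\right) = 1872$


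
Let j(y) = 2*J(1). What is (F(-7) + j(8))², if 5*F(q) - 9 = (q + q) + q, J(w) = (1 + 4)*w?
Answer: 1444/25 ≈ 57.760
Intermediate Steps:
J(w) = 5*w
F(q) = 9/5 + 3*q/5 (F(q) = 9/5 + ((q + q) + q)/5 = 9/5 + (2*q + q)/5 = 9/5 + (3*q)/5 = 9/5 + 3*q/5)
j(y) = 10 (j(y) = 2*(5*1) = 2*5 = 10)
(F(-7) + j(8))² = ((9/5 + (⅗)*(-7)) + 10)² = ((9/5 - 21/5) + 10)² = (-12/5 + 10)² = (38/5)² = 1444/25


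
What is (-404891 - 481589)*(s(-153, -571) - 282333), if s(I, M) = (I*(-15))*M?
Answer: 1411965841440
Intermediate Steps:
s(I, M) = -15*I*M (s(I, M) = (-15*I)*M = -15*I*M)
(-404891 - 481589)*(s(-153, -571) - 282333) = (-404891 - 481589)*(-15*(-153)*(-571) - 282333) = -886480*(-1310445 - 282333) = -886480*(-1592778) = 1411965841440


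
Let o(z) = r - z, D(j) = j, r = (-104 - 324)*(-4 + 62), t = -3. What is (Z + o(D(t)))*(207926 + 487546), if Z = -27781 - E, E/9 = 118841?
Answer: -780438509712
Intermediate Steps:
E = 1069569 (E = 9*118841 = 1069569)
r = -24824 (r = -428*58 = -24824)
o(z) = -24824 - z
Z = -1097350 (Z = -27781 - 1*1069569 = -27781 - 1069569 = -1097350)
(Z + o(D(t)))*(207926 + 487546) = (-1097350 + (-24824 - 1*(-3)))*(207926 + 487546) = (-1097350 + (-24824 + 3))*695472 = (-1097350 - 24821)*695472 = -1122171*695472 = -780438509712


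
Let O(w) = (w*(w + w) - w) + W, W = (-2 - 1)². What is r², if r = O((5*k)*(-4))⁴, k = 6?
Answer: 490532031489975689887407464492533761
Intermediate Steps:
W = 9 (W = (-3)² = 9)
O(w) = 9 - w + 2*w² (O(w) = (w*(w + w) - w) + 9 = (w*(2*w) - w) + 9 = (2*w² - w) + 9 = (-w + 2*w²) + 9 = 9 - w + 2*w²)
r = 700379919393735681 (r = (9 - 5*6*(-4) + 2*((5*6)*(-4))²)⁴ = (9 - 30*(-4) + 2*(30*(-4))²)⁴ = (9 - 1*(-120) + 2*(-120)²)⁴ = (9 + 120 + 2*14400)⁴ = (9 + 120 + 28800)⁴ = 28929⁴ = 700379919393735681)
r² = 700379919393735681² = 490532031489975689887407464492533761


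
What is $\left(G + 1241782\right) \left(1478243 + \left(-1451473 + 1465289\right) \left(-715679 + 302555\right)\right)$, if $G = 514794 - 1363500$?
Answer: $-2242987150276516$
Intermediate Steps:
$G = -848706$
$\left(G + 1241782\right) \left(1478243 + \left(-1451473 + 1465289\right) \left(-715679 + 302555\right)\right) = \left(-848706 + 1241782\right) \left(1478243 + \left(-1451473 + 1465289\right) \left(-715679 + 302555\right)\right) = 393076 \left(1478243 + 13816 \left(-413124\right)\right) = 393076 \left(1478243 - 5707721184\right) = 393076 \left(-5706242941\right) = -2242987150276516$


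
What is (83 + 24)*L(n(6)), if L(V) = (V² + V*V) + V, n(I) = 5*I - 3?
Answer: 158895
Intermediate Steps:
n(I) = -3 + 5*I
L(V) = V + 2*V² (L(V) = (V² + V²) + V = 2*V² + V = V + 2*V²)
(83 + 24)*L(n(6)) = (83 + 24)*((-3 + 5*6)*(1 + 2*(-3 + 5*6))) = 107*((-3 + 30)*(1 + 2*(-3 + 30))) = 107*(27*(1 + 2*27)) = 107*(27*(1 + 54)) = 107*(27*55) = 107*1485 = 158895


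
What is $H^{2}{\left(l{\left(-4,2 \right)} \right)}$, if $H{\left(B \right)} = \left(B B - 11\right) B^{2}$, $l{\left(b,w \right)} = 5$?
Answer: $122500$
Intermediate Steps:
$H{\left(B \right)} = B^{2} \left(-11 + B^{2}\right)$ ($H{\left(B \right)} = \left(B^{2} - 11\right) B^{2} = \left(-11 + B^{2}\right) B^{2} = B^{2} \left(-11 + B^{2}\right)$)
$H^{2}{\left(l{\left(-4,2 \right)} \right)} = \left(5^{2} \left(-11 + 5^{2}\right)\right)^{2} = \left(25 \left(-11 + 25\right)\right)^{2} = \left(25 \cdot 14\right)^{2} = 350^{2} = 122500$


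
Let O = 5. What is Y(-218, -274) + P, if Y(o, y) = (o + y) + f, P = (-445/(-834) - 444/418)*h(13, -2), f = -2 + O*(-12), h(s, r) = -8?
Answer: -47914190/87153 ≈ -549.77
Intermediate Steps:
f = -62 (f = -2 + 5*(-12) = -2 - 60 = -62)
P = 368572/87153 (P = (-445/(-834) - 444/418)*(-8) = (-445*(-1/834) - 444*1/418)*(-8) = (445/834 - 222/209)*(-8) = -92143/174306*(-8) = 368572/87153 ≈ 4.2290)
Y(o, y) = -62 + o + y (Y(o, y) = (o + y) - 62 = -62 + o + y)
Y(-218, -274) + P = (-62 - 218 - 274) + 368572/87153 = -554 + 368572/87153 = -47914190/87153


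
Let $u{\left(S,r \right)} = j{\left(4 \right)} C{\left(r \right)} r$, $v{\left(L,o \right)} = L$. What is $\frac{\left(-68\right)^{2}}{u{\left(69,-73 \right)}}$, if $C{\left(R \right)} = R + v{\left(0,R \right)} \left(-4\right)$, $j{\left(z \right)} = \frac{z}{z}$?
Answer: $\frac{4624}{5329} \approx 0.86771$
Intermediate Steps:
$j{\left(z \right)} = 1$
$C{\left(R \right)} = R$ ($C{\left(R \right)} = R + 0 \left(-4\right) = R + 0 = R$)
$u{\left(S,r \right)} = r^{2}$ ($u{\left(S,r \right)} = 1 r r = r r = r^{2}$)
$\frac{\left(-68\right)^{2}}{u{\left(69,-73 \right)}} = \frac{\left(-68\right)^{2}}{\left(-73\right)^{2}} = \frac{4624}{5329}$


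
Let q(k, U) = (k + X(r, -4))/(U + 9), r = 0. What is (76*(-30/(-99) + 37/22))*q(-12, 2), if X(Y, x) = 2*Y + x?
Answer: -79648/363 ≈ -219.42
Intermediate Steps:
X(Y, x) = x + 2*Y
q(k, U) = (-4 + k)/(9 + U) (q(k, U) = (k + (-4 + 2*0))/(U + 9) = (k + (-4 + 0))/(9 + U) = (k - 4)/(9 + U) = (-4 + k)/(9 + U))
(76*(-30/(-99) + 37/22))*q(-12, 2) = (76*(-30/(-99) + 37/22))*((-4 - 12)/(9 + 2)) = (76*(-30*(-1/99) + 37*(1/22)))*(-16/11) = (76*(10/33 + 37/22))*((1/11)*(-16)) = (76*(131/66))*(-16/11) = (4978/33)*(-16/11) = -79648/363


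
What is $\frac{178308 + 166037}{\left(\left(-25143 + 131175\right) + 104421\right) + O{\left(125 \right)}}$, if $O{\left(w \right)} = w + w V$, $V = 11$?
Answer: $\frac{344345}{211953} \approx 1.6246$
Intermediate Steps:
$O{\left(w \right)} = 12 w$ ($O{\left(w \right)} = w + w 11 = w + 11 w = 12 w$)
$\frac{178308 + 166037}{\left(\left(-25143 + 131175\right) + 104421\right) + O{\left(125 \right)}} = \frac{178308 + 166037}{\left(\left(-25143 + 131175\right) + 104421\right) + 12 \cdot 125} = \frac{344345}{\left(106032 + 104421\right) + 1500} = \frac{344345}{210453 + 1500} = \frac{344345}{211953}$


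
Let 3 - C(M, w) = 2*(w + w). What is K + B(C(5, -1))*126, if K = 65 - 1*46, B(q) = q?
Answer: 901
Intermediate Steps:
C(M, w) = 3 - 4*w (C(M, w) = 3 - 2*(w + w) = 3 - 2*2*w = 3 - 4*w)
K = 19 (K = 65 - 46 = 19)
K + B(C(5, -1))*126 = 19 + (3 - 4*(-1))*126 = 19 + (3 + 4)*126 = 19 + 7*126 = 19 + 882 = 901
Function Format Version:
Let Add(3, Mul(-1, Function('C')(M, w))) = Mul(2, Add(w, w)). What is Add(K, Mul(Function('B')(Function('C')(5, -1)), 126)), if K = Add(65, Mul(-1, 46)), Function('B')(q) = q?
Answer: 901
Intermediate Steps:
Function('C')(M, w) = Add(3, Mul(-4, w)) (Function('C')(M, w) = Add(3, Mul(-1, Mul(2, Add(w, w)))) = Add(3, Mul(-1, Mul(2, Mul(2, w)))) = Add(3, Mul(-1, Mul(4, w))) = Add(3, Mul(-4, w)))
K = 19 (K = Add(65, -46) = 19)
Add(K, Mul(Function('B')(Function('C')(5, -1)), 126)) = Add(19, Mul(Add(3, Mul(-4, -1)), 126)) = Add(19, Mul(Add(3, 4), 126)) = Add(19, Mul(7, 126)) = Add(19, 882) = 901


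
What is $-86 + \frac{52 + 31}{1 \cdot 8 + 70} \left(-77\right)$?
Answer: $- \frac{13099}{78} \approx -167.94$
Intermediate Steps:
$-86 + \frac{52 + 31}{1 \cdot 8 + 70} \left(-77\right) = -86 + \frac{83}{8 + 70} \left(-77\right) = -86 + \frac{83}{78} \left(-77\right) = -86 - \frac{6391}{78} = - \frac{13099}{78}$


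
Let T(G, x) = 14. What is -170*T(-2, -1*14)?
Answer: -2380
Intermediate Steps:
-170*T(-2, -1*14) = -170*14 = -2380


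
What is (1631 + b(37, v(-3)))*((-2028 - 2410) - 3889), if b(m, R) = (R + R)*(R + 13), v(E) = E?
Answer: -13081717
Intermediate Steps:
b(m, R) = 2*R*(13 + R) (b(m, R) = (2*R)*(13 + R) = 2*R*(13 + R))
(1631 + b(37, v(-3)))*((-2028 - 2410) - 3889) = (1631 + 2*(-3)*(13 - 3))*((-2028 - 2410) - 3889) = (1631 + 2*(-3)*10)*(-4438 - 3889) = (1631 - 60)*(-8327) = 1571*(-8327) = -13081717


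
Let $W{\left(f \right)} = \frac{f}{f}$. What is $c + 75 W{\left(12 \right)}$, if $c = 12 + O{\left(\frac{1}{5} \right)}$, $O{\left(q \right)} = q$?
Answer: $\frac{436}{5} \approx 87.2$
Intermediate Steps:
$W{\left(f \right)} = 1$
$c = \frac{61}{5}$ ($c = 12 + \frac{1}{5} = \frac{61}{5} \approx 12.2$)
$c + 75 W{\left(12 \right)} = \frac{61}{5} + 75 \cdot 1 = \frac{61}{5} + 75 = \frac{436}{5}$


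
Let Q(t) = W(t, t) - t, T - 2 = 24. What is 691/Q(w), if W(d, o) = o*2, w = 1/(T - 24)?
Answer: 1382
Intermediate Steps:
T = 26 (T = 2 + 24 = 26)
w = 1/2 (w = 1/(26 - 24) = 1/2 ≈ 0.50000)
W(d, o) = 2*o
Q(t) = t (Q(t) = 2*t - t = t)
691/Q(w) = 691/(1/2) = 691*2 = 1382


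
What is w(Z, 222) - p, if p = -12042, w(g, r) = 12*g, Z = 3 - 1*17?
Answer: 11874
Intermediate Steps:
Z = -14 (Z = 3 - 17 = -14)
w(Z, 222) - p = 12*(-14) - 1*(-12042) = -168 + 12042 = 11874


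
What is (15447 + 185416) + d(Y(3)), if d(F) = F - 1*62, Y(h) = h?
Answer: 200804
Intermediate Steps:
d(F) = -62 + F (d(F) = F - 62 = -62 + F)
(15447 + 185416) + d(Y(3)) = (15447 + 185416) + (-62 + 3) = 200863 - 59 = 200804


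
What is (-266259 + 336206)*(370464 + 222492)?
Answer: 41475493332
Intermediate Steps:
(-266259 + 336206)*(370464 + 222492) = 69947*592956 = 41475493332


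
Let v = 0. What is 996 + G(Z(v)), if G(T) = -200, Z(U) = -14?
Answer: 796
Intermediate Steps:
996 + G(Z(v)) = 996 - 200 = 796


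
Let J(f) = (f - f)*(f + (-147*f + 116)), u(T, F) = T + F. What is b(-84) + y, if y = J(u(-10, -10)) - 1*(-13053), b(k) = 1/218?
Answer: 2845555/218 ≈ 13053.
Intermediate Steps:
b(k) = 1/218
u(T, F) = F + T
J(f) = 0 (J(f) = 0*(f + (116 - 147*f)) = 0*(116 - 146*f) = 0)
y = 13053 (y = 0 - 1*(-13053) = 0 + 13053 = 13053)
b(-84) + y = 1/218 + 13053 = 2845555/218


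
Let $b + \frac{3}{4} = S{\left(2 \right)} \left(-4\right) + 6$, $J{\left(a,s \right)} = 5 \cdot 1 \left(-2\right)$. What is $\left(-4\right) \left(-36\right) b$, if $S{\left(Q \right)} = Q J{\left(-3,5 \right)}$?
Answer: $12276$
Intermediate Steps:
$J{\left(a,s \right)} = -10$ ($J{\left(a,s \right)} = 5 \left(-2\right) = -10$)
$S{\left(Q \right)} = - 10 Q$ ($S{\left(Q \right)} = Q \left(-10\right) = - 10 Q$)
$b = \frac{341}{4}$ ($b = - \frac{3}{4} + \left(\left(-10\right) 2 \left(-4\right) + 6\right) = - \frac{3}{4} + \left(\left(-20\right) \left(-4\right) + 6\right) = - \frac{3}{4} + \left(80 + 6\right) = - \frac{3}{4} + 86 = \frac{341}{4} \approx 85.25$)
$\left(-4\right) \left(-36\right) b = \left(-4\right) \left(-36\right) \frac{341}{4} = 144 \cdot \frac{341}{4} = 12276$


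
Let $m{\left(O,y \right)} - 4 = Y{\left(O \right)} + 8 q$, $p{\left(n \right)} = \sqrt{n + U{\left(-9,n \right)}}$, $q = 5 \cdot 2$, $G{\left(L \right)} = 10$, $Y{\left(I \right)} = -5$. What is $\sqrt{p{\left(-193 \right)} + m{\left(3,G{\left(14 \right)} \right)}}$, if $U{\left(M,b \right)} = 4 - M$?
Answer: $\sqrt{79 + 6 i \sqrt{5}} \approx 8.92 + 0.75204 i$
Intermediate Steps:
$q = 10$
$p{\left(n \right)} = \sqrt{13 + n}$ ($p{\left(n \right)} = \sqrt{n + \left(4 - -9\right)} = \sqrt{n + \left(4 + 9\right)} = \sqrt{n + 13} = \sqrt{13 + n}$)
$m{\left(O,y \right)} = 79$ ($m{\left(O,y \right)} = 4 + \left(-5 + 8 \cdot 10\right) = 4 + \left(-5 + 80\right) = 4 + 75 = 79$)
$\sqrt{p{\left(-193 \right)} + m{\left(3,G{\left(14 \right)} \right)}} = \sqrt{\sqrt{13 - 193} + 79} = \sqrt{\sqrt{-180} + 79} = \sqrt{6 i \sqrt{5} + 79} = \sqrt{79 + 6 i \sqrt{5}}$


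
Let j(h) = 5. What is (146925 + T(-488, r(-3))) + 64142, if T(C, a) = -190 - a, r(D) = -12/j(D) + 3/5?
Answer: 1054394/5 ≈ 2.1088e+5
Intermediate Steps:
r(D) = -9/5 (r(D) = -12/5 + 3/5 = -9/5)
(146925 + T(-488, r(-3))) + 64142 = (146925 + (-190 - 1*(-9/5))) + 64142 = (146925 + (-190 + 9/5)) + 64142 = (146925 - 941/5) + 64142 = 733684/5 + 64142 = 1054394/5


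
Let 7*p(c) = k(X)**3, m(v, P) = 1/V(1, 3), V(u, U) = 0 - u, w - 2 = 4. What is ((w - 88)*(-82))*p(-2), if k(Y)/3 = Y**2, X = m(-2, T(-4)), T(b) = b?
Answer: 181548/7 ≈ 25935.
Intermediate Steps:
w = 6 (w = 2 + 4 = 6)
V(u, U) = -u
m(v, P) = -1 (m(v, P) = 1/(-1*1) = 1/(-1) = -1)
X = -1
k(Y) = 3*Y**2
p(c) = 27/7 (p(c) = (3*(-1)**2)**3/7 = (3*1)**3/7 = (1/7)*3**3 = (1/7)*27 = 27/7)
((w - 88)*(-82))*p(-2) = ((6 - 88)*(-82))*(27/7) = -82*(-82)*(27/7) = 6724*(27/7) = 181548/7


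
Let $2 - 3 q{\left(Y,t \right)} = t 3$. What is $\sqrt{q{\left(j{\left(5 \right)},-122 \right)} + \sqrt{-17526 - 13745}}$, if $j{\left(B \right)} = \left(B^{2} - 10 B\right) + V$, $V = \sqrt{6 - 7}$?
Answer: $\frac{\sqrt{1104 + 9 i \sqrt{31271}}}{3} \approx 12.998 + 6.8026 i$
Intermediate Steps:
$V = i$ ($V = \sqrt{-1} = i \approx 1.0 i$)
$j{\left(B \right)} = i + B^{2} - 10 B$ ($j{\left(B \right)} = \left(B^{2} - 10 B\right) + i = i + B^{2} - 10 B$)
$q{\left(Y,t \right)} = \frac{2}{3} - t$ ($q{\left(Y,t \right)} = \frac{2}{3} - \frac{t 3}{3} = \frac{2}{3} - \frac{3 t}{3} = \frac{2}{3} - t$)
$\sqrt{q{\left(j{\left(5 \right)},-122 \right)} + \sqrt{-17526 - 13745}} = \sqrt{\left(\frac{2}{3} - -122\right) + \sqrt{-17526 - 13745}} = \sqrt{\left(\frac{2}{3} + 122\right) + \sqrt{-31271}} = \sqrt{\frac{368}{3} + i \sqrt{31271}}$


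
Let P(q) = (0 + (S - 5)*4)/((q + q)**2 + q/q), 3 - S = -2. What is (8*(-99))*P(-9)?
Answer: 0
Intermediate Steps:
S = 5 (S = 3 - 1*(-2) = 3 + 2 = 5)
P(q) = 0 (P(q) = (0 + (5 - 5)*4)/((q + q)**2 + q/q) = (0 + 0*4)/((2*q)**2 + 1) = (0 + 0)/(4*q**2 + 1) = 0/(1 + 4*q**2) = 0)
(8*(-99))*P(-9) = (8*(-99))*0 = -792*0 = 0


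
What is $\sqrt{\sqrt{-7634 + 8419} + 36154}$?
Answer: $\sqrt{36154 + \sqrt{785}} \approx 190.22$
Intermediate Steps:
$\sqrt{\sqrt{-7634 + 8419} + 36154} = \sqrt{\sqrt{785} + 36154} = \sqrt{36154 + \sqrt{785}}$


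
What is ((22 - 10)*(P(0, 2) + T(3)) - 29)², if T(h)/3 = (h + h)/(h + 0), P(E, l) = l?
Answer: 4489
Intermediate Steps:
T(h) = 6 (T(h) = 3*((h + h)/(h + 0)) = 3*((2*h)/h) = 3*2 = 6)
((22 - 10)*(P(0, 2) + T(3)) - 29)² = ((22 - 10)*(2 + 6) - 29)² = (12*8 - 29)² = (96 - 29)² = 67² = 4489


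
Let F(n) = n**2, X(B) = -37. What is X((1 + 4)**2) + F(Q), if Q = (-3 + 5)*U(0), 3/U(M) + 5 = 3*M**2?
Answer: -889/25 ≈ -35.560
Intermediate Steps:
U(M) = 3/(-5 + 3*M**2)
Q = -6/5 (Q = (-3 + 5)*(3/(-5 + 3*0**2)) = 2*(3/(-5 + 3*0)) = 2*(3/(-5 + 0)) = 2*(3/(-5)) = 2*(3*(-1/5)) = 2*(-3/5) = -6/5 ≈ -1.2000)
X((1 + 4)**2) + F(Q) = -37 + (-6/5)**2 = -37 + 36/25 = -889/25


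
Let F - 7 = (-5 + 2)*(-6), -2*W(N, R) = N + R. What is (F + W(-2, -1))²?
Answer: 2809/4 ≈ 702.25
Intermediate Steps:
W(N, R) = -N/2 - R/2 (W(N, R) = -(N + R)/2 = -N/2 - R/2)
F = 25 (F = 7 + (-5 + 2)*(-6) = 7 - 3*(-6) = 7 + 18 = 25)
(F + W(-2, -1))² = (25 + (-½*(-2) - ½*(-1)))² = (25 + (1 + ½))² = (25 + 3/2)² = (53/2)² = 2809/4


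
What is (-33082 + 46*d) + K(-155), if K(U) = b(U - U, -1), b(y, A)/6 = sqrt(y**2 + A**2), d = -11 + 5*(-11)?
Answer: -36112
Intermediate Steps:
d = -66 (d = -11 - 55 = -66)
b(y, A) = 6*sqrt(A**2 + y**2) (b(y, A) = 6*sqrt(y**2 + A**2) = 6*sqrt(A**2 + y**2))
K(U) = 6 (K(U) = 6*sqrt((-1)**2 + (U - U)**2) = 6*sqrt(1 + 0**2) = 6*sqrt(1 + 0) = 6*sqrt(1) = 6*1 = 6)
(-33082 + 46*d) + K(-155) = (-33082 + 46*(-66)) + 6 = (-33082 - 3036) + 6 = -36118 + 6 = -36112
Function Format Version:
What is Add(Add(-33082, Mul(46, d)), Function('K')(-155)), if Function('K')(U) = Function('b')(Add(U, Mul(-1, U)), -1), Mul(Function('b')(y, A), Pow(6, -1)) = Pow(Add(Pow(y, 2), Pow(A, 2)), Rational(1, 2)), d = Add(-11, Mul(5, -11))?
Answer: -36112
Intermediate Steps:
d = -66 (d = Add(-11, -55) = -66)
Function('b')(y, A) = Mul(6, Pow(Add(Pow(A, 2), Pow(y, 2)), Rational(1, 2))) (Function('b')(y, A) = Mul(6, Pow(Add(Pow(y, 2), Pow(A, 2)), Rational(1, 2))) = Mul(6, Pow(Add(Pow(A, 2), Pow(y, 2)), Rational(1, 2))))
Function('K')(U) = 6 (Function('K')(U) = Mul(6, Pow(Add(Pow(-1, 2), Pow(Add(U, Mul(-1, U)), 2)), Rational(1, 2))) = Mul(6, Pow(Add(1, Pow(0, 2)), Rational(1, 2))) = Mul(6, Pow(Add(1, 0), Rational(1, 2))) = Mul(6, Pow(1, Rational(1, 2))) = Mul(6, 1) = 6)
Add(Add(-33082, Mul(46, d)), Function('K')(-155)) = Add(Add(-33082, Mul(46, -66)), 6) = Add(Add(-33082, -3036), 6) = Add(-36118, 6) = -36112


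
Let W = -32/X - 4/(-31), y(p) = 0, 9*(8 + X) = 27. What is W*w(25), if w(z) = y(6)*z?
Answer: 0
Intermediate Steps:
X = -5 (X = -8 + (⅑)*27 = -8 + 3 = -5)
w(z) = 0 (w(z) = 0*z = 0)
W = 1012/155 (W = -32/(-5) - 4/(-31) = -32*(-⅕) - 4*(-1/31) = 32/5 + 4/31 = 1012/155 ≈ 6.5290)
W*w(25) = (1012/155)*0 = 0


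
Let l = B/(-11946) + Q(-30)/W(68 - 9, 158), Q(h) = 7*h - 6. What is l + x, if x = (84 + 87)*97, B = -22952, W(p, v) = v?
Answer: 7827119449/471867 ≈ 16588.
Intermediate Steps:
Q(h) = -6 + 7*h
l = 261520/471867 (l = -22952/(-11946) + (-6 + 7*(-30))/158 = -22952*(-1/11946) + (-6 - 210)*(1/158) = 11476/5973 - 216*1/158 = 11476/5973 - 108/79 = 261520/471867 ≈ 0.55422)
x = 16587 (x = 171*97 = 16587)
l + x = 261520/471867 + 16587 = 7827119449/471867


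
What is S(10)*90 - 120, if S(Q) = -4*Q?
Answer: -3720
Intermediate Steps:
S(10)*90 - 120 = -4*10*90 - 120 = -40*90 - 120 = -3600 - 120 = -3720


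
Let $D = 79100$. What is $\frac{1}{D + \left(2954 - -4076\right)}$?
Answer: $\frac{1}{86130} \approx 1.161 \cdot 10^{-5}$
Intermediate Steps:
$\frac{1}{D + \left(2954 - -4076\right)} = \frac{1}{79100 + \left(2954 - -4076\right)} = \frac{1}{79100 + \left(2954 + 4076\right)} = \frac{1}{79100 + 7030} = \frac{1}{86130}$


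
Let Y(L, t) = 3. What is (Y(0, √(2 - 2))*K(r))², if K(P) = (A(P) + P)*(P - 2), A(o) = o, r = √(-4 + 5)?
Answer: 36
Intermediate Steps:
r = 1 (r = √1 = 1)
K(P) = 2*P*(-2 + P) (K(P) = (P + P)*(P - 2) = (2*P)*(-2 + P) = 2*P*(-2 + P))
(Y(0, √(2 - 2))*K(r))² = (3*(2*1*(-2 + 1)))² = (3*(2*1*(-1)))² = (3*(-2))² = (-6)² = 36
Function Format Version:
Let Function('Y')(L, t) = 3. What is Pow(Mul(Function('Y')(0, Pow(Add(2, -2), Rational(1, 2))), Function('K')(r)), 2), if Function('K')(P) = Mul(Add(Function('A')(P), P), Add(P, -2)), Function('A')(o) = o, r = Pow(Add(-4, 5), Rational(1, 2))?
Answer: 36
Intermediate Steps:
r = 1 (r = Pow(1, Rational(1, 2)) = 1)
Function('K')(P) = Mul(2, P, Add(-2, P)) (Function('K')(P) = Mul(Add(P, P), Add(P, -2)) = Mul(Mul(2, P), Add(-2, P)) = Mul(2, P, Add(-2, P)))
Pow(Mul(Function('Y')(0, Pow(Add(2, -2), Rational(1, 2))), Function('K')(r)), 2) = Pow(Mul(3, Mul(2, 1, Add(-2, 1))), 2) = Pow(Mul(3, Mul(2, 1, -1)), 2) = Pow(Mul(3, -2), 2) = Pow(-6, 2) = 36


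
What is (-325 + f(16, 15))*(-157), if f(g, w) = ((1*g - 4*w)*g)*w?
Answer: 1708945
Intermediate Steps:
f(g, w) = g*w*(g - 4*w) (f(g, w) = ((g - 4*w)*g)*w = (g*(g - 4*w))*w = g*w*(g - 4*w))
(-325 + f(16, 15))*(-157) = (-325 + 16*15*(16 - 4*15))*(-157) = (-325 + 16*15*(16 - 60))*(-157) = (-325 + 16*15*(-44))*(-157) = (-325 - 10560)*(-157) = -10885*(-157) = 1708945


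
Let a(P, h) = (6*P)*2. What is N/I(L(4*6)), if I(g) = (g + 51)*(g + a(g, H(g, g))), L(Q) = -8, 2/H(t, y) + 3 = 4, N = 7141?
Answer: -7141/4472 ≈ -1.5968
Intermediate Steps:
H(t, y) = 2 (H(t, y) = 2/(-3 + 4) = 2/1 = 2*1 = 2)
a(P, h) = 12*P
I(g) = 13*g*(51 + g) (I(g) = (g + 51)*(g + 12*g) = (51 + g)*(13*g) = 13*g*(51 + g))
N/I(L(4*6)) = 7141/((13*(-8)*(51 - 8))) = 7141/((13*(-8)*43)) = 7141/(-4472) = 7141*(-1/4472) = -7141/4472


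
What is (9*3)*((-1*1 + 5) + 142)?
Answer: 3942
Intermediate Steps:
(9*3)*((-1*1 + 5) + 142) = 27*((-1 + 5) + 142) = 27*(4 + 142) = 27*146 = 3942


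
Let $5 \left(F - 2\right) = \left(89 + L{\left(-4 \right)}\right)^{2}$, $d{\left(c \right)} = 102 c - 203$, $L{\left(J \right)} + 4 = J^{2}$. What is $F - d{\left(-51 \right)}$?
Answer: $\frac{37236}{5} \approx 7447.2$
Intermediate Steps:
$L{\left(J \right)} = -4 + J^{2}$
$d{\left(c \right)} = -203 + 102 c$
$F = \frac{10211}{5}$ ($F = 2 + \frac{\left(89 - \left(4 - \left(-4\right)^{2}\right)\right)^{2}}{5} = 2 + \frac{\left(89 + \left(-4 + 16\right)\right)^{2}}{5} = 2 + \frac{\left(89 + 12\right)^{2}}{5} = 2 + \frac{101^{2}}{5} = 2 + \frac{1}{5} \cdot 10201 = 2 + \frac{10201}{5} = \frac{10211}{5} \approx 2042.2$)
$F - d{\left(-51 \right)} = \frac{10211}{5} - \left(-203 + 102 \left(-51\right)\right) = \frac{10211}{5} - \left(-203 - 5202\right) = \frac{10211}{5} - -5405 = \frac{10211}{5} + 5405 = \frac{37236}{5}$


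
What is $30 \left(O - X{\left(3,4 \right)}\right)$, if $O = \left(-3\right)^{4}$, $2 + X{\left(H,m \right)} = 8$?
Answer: $2250$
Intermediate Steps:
$X{\left(H,m \right)} = 6$ ($X{\left(H,m \right)} = -2 + 8 = 6$)
$O = 81$
$30 \left(O - X{\left(3,4 \right)}\right) = 30 \left(81 - 6\right) = 30 \cdot 75 = 2250$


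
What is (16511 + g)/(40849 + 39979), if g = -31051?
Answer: -3635/20207 ≈ -0.17989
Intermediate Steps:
(16511 + g)/(40849 + 39979) = (16511 - 31051)/(40849 + 39979) = -14540/80828 = -14540*1/80828 = -3635/20207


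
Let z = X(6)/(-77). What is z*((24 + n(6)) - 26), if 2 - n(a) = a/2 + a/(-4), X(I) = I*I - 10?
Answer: 39/77 ≈ 0.50649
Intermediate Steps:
X(I) = -10 + I² (X(I) = I² - 10 = -10 + I²)
n(a) = 2 - a/4 (n(a) = 2 - (a/2 + a/(-4)) = 2 - (a*(½) + a*(-¼)) = 2 - (a/2 - a/4) = 2 - a/4)
z = -26/77 (z = (-10 + 6²)/(-77) = (-10 + 36)*(-1/77) = 26*(-1/77) = -26/77 ≈ -0.33766)
z*((24 + n(6)) - 26) = -26*((24 + (2 - ¼*6)) - 26)/77 = -26*((24 + (2 - 3/2)) - 26)/77 = -26*((24 + ½) - 26)/77 = -26*(49/2 - 26)/77 = -26/77*(-3/2) = 39/77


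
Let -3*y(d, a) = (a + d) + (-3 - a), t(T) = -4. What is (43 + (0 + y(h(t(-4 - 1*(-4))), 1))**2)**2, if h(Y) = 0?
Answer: 1936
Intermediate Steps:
y(d, a) = 1 - d/3 (y(d, a) = -((a + d) + (-3 - a))/3 = -(-3 + d)/3 = 1 - d/3)
(43 + (0 + y(h(t(-4 - 1*(-4))), 1))**2)**2 = (43 + (0 + (1 - 1/3*0))**2)**2 = (43 + (0 + (1 + 0))**2)**2 = (43 + (0 + 1)**2)**2 = (43 + 1**2)**2 = (43 + 1)**2 = 44**2 = 1936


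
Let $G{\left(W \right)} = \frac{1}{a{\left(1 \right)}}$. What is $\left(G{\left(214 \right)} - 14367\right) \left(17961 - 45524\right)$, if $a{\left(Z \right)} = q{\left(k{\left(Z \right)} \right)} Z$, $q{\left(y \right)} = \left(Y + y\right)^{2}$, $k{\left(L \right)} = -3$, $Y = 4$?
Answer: $395970058$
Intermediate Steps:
$q{\left(y \right)} = \left(4 + y\right)^{2}$
$a{\left(Z \right)} = Z$ ($a{\left(Z \right)} = \left(4 - 3\right)^{2} Z = 1^{2} Z = 1 Z = Z$)
$G{\left(W \right)} = 1$ ($G{\left(W \right)} = 1^{-1} = 1$)
$\left(G{\left(214 \right)} - 14367\right) \left(17961 - 45524\right) = \left(1 - 14367\right) \left(17961 - 45524\right) = \left(-14366\right) \left(-27563\right) = 395970058$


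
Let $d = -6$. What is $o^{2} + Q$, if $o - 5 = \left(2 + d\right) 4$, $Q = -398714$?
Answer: $-398593$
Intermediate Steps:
$o = -11$ ($o = 5 + \left(2 - 6\right) 4 = 5 - 16 = -11$)
$o^{2} + Q = \left(-11\right)^{2} - 398714 = 121 - 398714 = -398593$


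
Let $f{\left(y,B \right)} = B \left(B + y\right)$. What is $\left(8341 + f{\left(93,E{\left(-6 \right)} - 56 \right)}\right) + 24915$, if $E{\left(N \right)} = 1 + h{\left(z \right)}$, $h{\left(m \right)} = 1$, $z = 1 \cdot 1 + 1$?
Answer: $31150$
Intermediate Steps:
$z = 2$ ($z = 1 + 1 = 2$)
$E{\left(N \right)} = 2$ ($E{\left(N \right)} = 1 + 1 = 2$)
$\left(8341 + f{\left(93,E{\left(-6 \right)} - 56 \right)}\right) + 24915 = \left(8341 + \left(2 - 56\right) \left(\left(2 - 56\right) + 93\right)\right) + 24915 = \left(8341 - 54 \left(-54 + 93\right)\right) + 24915 = \left(8341 - 2106\right) + 24915 = 6235 + 24915 = 31150$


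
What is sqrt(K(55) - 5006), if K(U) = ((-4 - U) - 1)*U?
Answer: I*sqrt(8306) ≈ 91.137*I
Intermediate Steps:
K(U) = U*(-5 - U) (K(U) = (-5 - U)*U = U*(-5 - U))
sqrt(K(55) - 5006) = sqrt(-1*55*(5 + 55) - 5006) = sqrt(-1*55*60 - 5006) = sqrt(-3300 - 5006) = sqrt(-8306) = I*sqrt(8306)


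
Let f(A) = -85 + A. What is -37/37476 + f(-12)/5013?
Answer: -424517/20874132 ≈ -0.020337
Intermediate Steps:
-37/37476 + f(-12)/5013 = -37/37476 + (-85 - 12)/5013 = -37*1/37476 - 97*1/5013 = -37/37476 - 97/5013 = -424517/20874132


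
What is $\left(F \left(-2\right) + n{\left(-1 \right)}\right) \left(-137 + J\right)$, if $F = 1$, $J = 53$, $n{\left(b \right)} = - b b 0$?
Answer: $168$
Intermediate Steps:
$n{\left(b \right)} = 0$ ($n{\left(b \right)} = - b 0 = 0$)
$\left(F \left(-2\right) + n{\left(-1 \right)}\right) \left(-137 + J\right) = \left(1 \left(-2\right) + 0\right) \left(-137 + 53\right) = \left(-2 + 0\right) \left(-84\right) = \left(-2\right) \left(-84\right) = 168$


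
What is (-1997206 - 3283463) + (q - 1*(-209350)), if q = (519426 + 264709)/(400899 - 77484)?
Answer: -328027970050/64683 ≈ -5.0713e+6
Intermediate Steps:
q = 156827/64683 (q = 784135/323415 = 784135*(1/323415) = 156827/64683 ≈ 2.4245)
(-1997206 - 3283463) + (q - 1*(-209350)) = (-1997206 - 3283463) + (156827/64683 - 1*(-209350)) = -5280669 + (156827/64683 + 209350) = -5280669 + 13541542877/64683 = -328027970050/64683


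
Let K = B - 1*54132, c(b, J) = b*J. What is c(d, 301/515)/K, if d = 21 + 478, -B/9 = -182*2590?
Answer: 150199/2156968320 ≈ 6.9634e-5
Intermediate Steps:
B = 4242420 (B = -(-1638)*2590 = -9*(-471380) = 4242420)
d = 499
c(b, J) = J*b
K = 4188288 (K = 4242420 - 1*54132 = 4242420 - 54132 = 4188288)
c(d, 301/515)/K = ((301/515)*499)/4188288 = ((301*(1/515))*499)*(1/4188288) = ((301/515)*499)*(1/4188288) = (150199/515)*(1/4188288) = 150199/2156968320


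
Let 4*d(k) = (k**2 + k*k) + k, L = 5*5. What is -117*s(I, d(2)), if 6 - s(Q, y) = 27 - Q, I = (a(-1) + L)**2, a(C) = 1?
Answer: -76635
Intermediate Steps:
L = 25
d(k) = k**2/2 + k/4 (d(k) = ((k**2 + k*k) + k)/4 = ((k**2 + k**2) + k)/4 = (2*k**2 + k)/4 = (k + 2*k**2)/4 = k**2/2 + k/4)
I = 676 (I = (1 + 25)**2 = 26**2 = 676)
s(Q, y) = -21 + Q (s(Q, y) = 6 - (27 - Q) = 6 + (-27 + Q) = -21 + Q)
-117*s(I, d(2)) = -117*(-21 + 676) = -117*655 = -76635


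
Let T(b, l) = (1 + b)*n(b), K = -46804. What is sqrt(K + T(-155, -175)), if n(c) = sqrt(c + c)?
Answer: sqrt(-46804 - 154*I*sqrt(310)) ≈ 6.2639 - 216.43*I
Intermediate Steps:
n(c) = sqrt(2)*sqrt(c) (n(c) = sqrt(2*c) = sqrt(2)*sqrt(c))
T(b, l) = sqrt(2)*sqrt(b)*(1 + b) (T(b, l) = (1 + b)*(sqrt(2)*sqrt(b)) = sqrt(2)*sqrt(b)*(1 + b))
sqrt(K + T(-155, -175)) = sqrt(-46804 + sqrt(2)*sqrt(-155)*(1 - 155)) = sqrt(-46804 + sqrt(2)*(I*sqrt(155))*(-154)) = sqrt(-46804 - 154*I*sqrt(310))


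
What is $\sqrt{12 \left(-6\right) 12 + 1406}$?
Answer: $\sqrt{542} \approx 23.281$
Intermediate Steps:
$\sqrt{12 \left(-6\right) 12 + 1406} = \sqrt{\left(-72\right) 12 + 1406} = \sqrt{-864 + 1406} = \sqrt{542}$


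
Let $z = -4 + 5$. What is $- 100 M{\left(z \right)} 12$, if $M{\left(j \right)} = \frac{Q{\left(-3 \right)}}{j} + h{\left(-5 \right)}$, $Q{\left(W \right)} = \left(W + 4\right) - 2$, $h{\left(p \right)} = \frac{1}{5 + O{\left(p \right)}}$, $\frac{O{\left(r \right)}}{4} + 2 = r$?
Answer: $\frac{28800}{23} \approx 1252.2$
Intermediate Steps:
$O{\left(r \right)} = -8 + 4 r$
$z = 1$
$h{\left(p \right)} = \frac{1}{-3 + 4 p}$ ($h{\left(p \right)} = \frac{1}{5 + \left(-8 + 4 p\right)} = \frac{1}{-3 + 4 p}$)
$Q{\left(W \right)} = 2 + W$ ($Q{\left(W \right)} = \left(4 + W\right) - 2 = 2 + W$)
$M{\left(j \right)} = - \frac{1}{23} - \frac{1}{j}$ ($M{\left(j \right)} = \frac{2 - 3}{j} + \frac{1}{-3 + 4 \left(-5\right)} = - \frac{1}{j} + \frac{1}{-3 - 20} = - \frac{1}{j} + \frac{1}{-23} = - \frac{1}{j} - \frac{1}{23} = - \frac{1}{23} - \frac{1}{j}$)
$- 100 M{\left(z \right)} 12 = - 100 \frac{-23 - 1}{23 \cdot 1} \cdot 12 = - 100 \cdot \frac{1}{23} \cdot 1 \left(-23 - 1\right) 12 = - 100 \cdot \frac{1}{23} \cdot 1 \left(-24\right) 12 = \left(-100\right) \left(- \frac{24}{23}\right) 12 = \frac{2400}{23} \cdot 12 = \frac{28800}{23}$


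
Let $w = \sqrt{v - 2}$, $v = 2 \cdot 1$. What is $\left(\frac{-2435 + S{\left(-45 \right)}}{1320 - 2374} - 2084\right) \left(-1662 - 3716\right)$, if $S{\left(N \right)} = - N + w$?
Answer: $\frac{5900058594}{527} \approx 1.1196 \cdot 10^{7}$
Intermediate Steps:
$v = 2$
$w = 0$ ($w = \sqrt{2 - 2} = \sqrt{0} = 0$)
$S{\left(N \right)} = - N$ ($S{\left(N \right)} = - N + 0 = - N$)
$\left(\frac{-2435 + S{\left(-45 \right)}}{1320 - 2374} - 2084\right) \left(-1662 - 3716\right) = \left(\frac{-2435 - -45}{1320 - 2374} - 2084\right) \left(-1662 - 3716\right) = \left(\frac{-2435 + 45}{-1054} - 2084\right) \left(-5378\right) = \left(\left(-2390\right) \left(- \frac{1}{1054}\right) - 2084\right) \left(-5378\right) = \left(\frac{1195}{527} - 2084\right) \left(-5378\right) = \left(- \frac{1097073}{527}\right) \left(-5378\right) = \frac{5900058594}{527}$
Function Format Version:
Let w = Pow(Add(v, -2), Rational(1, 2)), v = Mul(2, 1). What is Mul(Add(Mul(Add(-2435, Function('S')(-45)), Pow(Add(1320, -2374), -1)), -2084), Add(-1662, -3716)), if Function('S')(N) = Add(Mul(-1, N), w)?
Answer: Rational(5900058594, 527) ≈ 1.1196e+7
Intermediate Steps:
v = 2
w = 0 (w = Pow(Add(2, -2), Rational(1, 2)) = Pow(0, Rational(1, 2)) = 0)
Function('S')(N) = Mul(-1, N) (Function('S')(N) = Add(Mul(-1, N), 0) = Mul(-1, N))
Mul(Add(Mul(Add(-2435, Function('S')(-45)), Pow(Add(1320, -2374), -1)), -2084), Add(-1662, -3716)) = Mul(Add(Mul(Add(-2435, Mul(-1, -45)), Pow(Add(1320, -2374), -1)), -2084), Add(-1662, -3716)) = Mul(Add(Mul(Add(-2435, 45), Pow(-1054, -1)), -2084), -5378) = Mul(Add(Mul(-2390, Rational(-1, 1054)), -2084), -5378) = Mul(Add(Rational(1195, 527), -2084), -5378) = Mul(Rational(-1097073, 527), -5378) = Rational(5900058594, 527)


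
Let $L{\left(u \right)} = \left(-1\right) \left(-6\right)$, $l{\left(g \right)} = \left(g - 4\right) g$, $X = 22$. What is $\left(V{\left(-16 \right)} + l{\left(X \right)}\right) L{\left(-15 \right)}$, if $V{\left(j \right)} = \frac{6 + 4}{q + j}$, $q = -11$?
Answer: $\frac{21364}{9} \approx 2373.8$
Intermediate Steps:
$l{\left(g \right)} = g \left(-4 + g\right)$ ($l{\left(g \right)} = \left(-4 + g\right) g = g \left(-4 + g\right)$)
$V{\left(j \right)} = \frac{10}{-11 + j}$ ($V{\left(j \right)} = \frac{6 + 4}{-11 + j} = \frac{10}{-11 + j}$)
$L{\left(u \right)} = 6$
$\left(V{\left(-16 \right)} + l{\left(X \right)}\right) L{\left(-15 \right)} = \left(\frac{10}{-11 - 16} + 22 \left(-4 + 22\right)\right) 6 = \left(\frac{10}{-27} + 22 \cdot 18\right) 6 = \left(10 \left(- \frac{1}{27}\right) + 396\right) 6 = \left(- \frac{10}{27} + 396\right) 6 = \frac{10682}{27} \cdot 6 = \frac{21364}{9}$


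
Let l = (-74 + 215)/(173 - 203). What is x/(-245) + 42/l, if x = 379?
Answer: -120713/11515 ≈ -10.483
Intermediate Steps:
l = -47/10 (l = 141/(-30) = 141*(-1/30) = -47/10 ≈ -4.7000)
x/(-245) + 42/l = 379/(-245) + 42/(-47/10) = 379*(-1/245) + 42*(-10/47) = -379/245 - 420/47 = -120713/11515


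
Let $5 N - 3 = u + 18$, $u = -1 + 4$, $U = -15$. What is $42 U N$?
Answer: $-3024$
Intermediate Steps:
$u = 3$
$N = \frac{24}{5}$ ($N = \frac{3}{5} + \frac{3 + 18}{5} = \frac{3}{5} + \frac{1}{5} \cdot 21 = \frac{3}{5} + \frac{21}{5} = \frac{24}{5} \approx 4.8$)
$42 U N = 42 \left(-15\right) \frac{24}{5} = \left(-630\right) \frac{24}{5} = -3024$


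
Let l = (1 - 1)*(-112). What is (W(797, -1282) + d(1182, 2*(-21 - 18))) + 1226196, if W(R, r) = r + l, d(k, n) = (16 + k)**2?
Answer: 2660118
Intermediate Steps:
l = 0 (l = 0*(-112) = 0)
W(R, r) = r (W(R, r) = r + 0 = r)
(W(797, -1282) + d(1182, 2*(-21 - 18))) + 1226196 = (-1282 + (16 + 1182)**2) + 1226196 = (-1282 + 1198**2) + 1226196 = (-1282 + 1435204) + 1226196 = 1433922 + 1226196 = 2660118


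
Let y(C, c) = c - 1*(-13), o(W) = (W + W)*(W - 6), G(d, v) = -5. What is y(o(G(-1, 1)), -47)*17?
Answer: -578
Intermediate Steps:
o(W) = 2*W*(-6 + W) (o(W) = (2*W)*(-6 + W) = 2*W*(-6 + W))
y(C, c) = 13 + c (y(C, c) = c + 13 = 13 + c)
y(o(G(-1, 1)), -47)*17 = (13 - 47)*17 = -34*17 = -578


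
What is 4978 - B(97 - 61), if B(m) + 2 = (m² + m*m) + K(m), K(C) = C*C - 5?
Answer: 1097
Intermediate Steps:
K(C) = -5 + C² (K(C) = C² - 5 = -5 + C²)
B(m) = -7 + 3*m² (B(m) = -2 + ((m² + m*m) + (-5 + m²)) = -2 + ((m² + m²) + (-5 + m²)) = -2 + (2*m² + (-5 + m²)) = -2 + (-5 + 3*m²) = -7 + 3*m²)
4978 - B(97 - 61) = 4978 - (-7 + 3*(97 - 61)²) = 4978 - (-7 + 3*36²) = 4978 - (-7 + 3*1296) = 4978 - (-7 + 3888) = 4978 - 1*3881 = 4978 - 3881 = 1097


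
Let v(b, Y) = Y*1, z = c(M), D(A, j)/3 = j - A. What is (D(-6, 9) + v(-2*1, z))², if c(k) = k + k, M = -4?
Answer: 1369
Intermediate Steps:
D(A, j) = -3*A + 3*j (D(A, j) = 3*(j - A) = -3*A + 3*j)
c(k) = 2*k
z = -8 (z = 2*(-4) = -8)
v(b, Y) = Y
(D(-6, 9) + v(-2*1, z))² = ((-3*(-6) + 3*9) - 8)² = ((18 + 27) - 8)² = (45 - 8)² = 37² = 1369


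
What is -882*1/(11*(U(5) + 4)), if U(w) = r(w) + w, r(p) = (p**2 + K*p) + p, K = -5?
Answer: -63/11 ≈ -5.7273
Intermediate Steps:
r(p) = p**2 - 4*p (r(p) = (p**2 - 5*p) + p = p**2 - 4*p)
U(w) = w + w*(-4 + w) (U(w) = w*(-4 + w) + w = w + w*(-4 + w))
-882*1/(11*(U(5) + 4)) = -882*1/(11*(5*(-3 + 5) + 4)) = -882*1/(11*(5*2 + 4)) = -882*1/(11*(10 + 4)) = -882/(14*11) = -882/154 = -882*1/154 = -63/11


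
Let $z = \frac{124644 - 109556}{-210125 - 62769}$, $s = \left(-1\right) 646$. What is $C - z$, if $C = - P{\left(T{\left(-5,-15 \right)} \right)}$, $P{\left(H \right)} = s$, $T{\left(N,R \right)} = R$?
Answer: $\frac{88152306}{136447} \approx 646.06$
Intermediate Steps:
$s = -646$
$P{\left(H \right)} = -646$
$C = 646$ ($C = \left(-1\right) \left(-646\right) = 646$)
$z = - \frac{7544}{136447}$ ($z = \frac{15088}{-272894} = 15088 \left(- \frac{1}{272894}\right) = - \frac{7544}{136447} \approx -0.055289$)
$C - z = 646 - - \frac{7544}{136447} = 646 + \frac{7544}{136447} = \frac{88152306}{136447}$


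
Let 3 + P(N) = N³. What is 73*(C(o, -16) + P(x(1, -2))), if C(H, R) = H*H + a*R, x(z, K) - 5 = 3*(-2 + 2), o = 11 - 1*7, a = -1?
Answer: 11242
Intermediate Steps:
o = 4 (o = 11 - 7 = 4)
x(z, K) = 5 (x(z, K) = 5 + 3*(-2 + 2) = 5 + 3*0 = 5 + 0 = 5)
C(H, R) = H² - R (C(H, R) = H*H - R = H² - R)
P(N) = -3 + N³
73*(C(o, -16) + P(x(1, -2))) = 73*((4² - 1*(-16)) + (-3 + 5³)) = 73*((16 + 16) + (-3 + 125)) = 73*(32 + 122) = 73*154 = 11242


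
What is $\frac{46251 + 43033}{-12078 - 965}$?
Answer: $- \frac{89284}{13043} \approx -6.8454$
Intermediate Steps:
$\frac{46251 + 43033}{-12078 - 965} = \frac{89284}{-12078 + \left(-1344 + 379\right)} = \frac{89284}{-12078 - 965} = \frac{89284}{-13043} = 89284 \left(- \frac{1}{13043}\right) = - \frac{89284}{13043}$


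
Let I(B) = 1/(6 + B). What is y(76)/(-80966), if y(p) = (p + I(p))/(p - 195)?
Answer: 6233/790066228 ≈ 7.8892e-6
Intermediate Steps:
y(p) = (p + 1/(6 + p))/(-195 + p) (y(p) = (p + 1/(6 + p))/(p - 195) = (p + 1/(6 + p))/(-195 + p))
y(76)/(-80966) = ((1 + 76*(6 + 76))/((-195 + 76)*(6 + 76)))/(-80966) = ((1 + 76*82)/(-119*82))*(-1/80966) = -1/119*1/82*(1 + 6232)*(-1/80966) = -1/119*1/82*6233*(-1/80966) = -6233/9758*(-1/80966) = 6233/790066228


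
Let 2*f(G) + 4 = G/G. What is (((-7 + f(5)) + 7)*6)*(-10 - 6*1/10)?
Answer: 477/5 ≈ 95.400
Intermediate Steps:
f(G) = -3/2 (f(G) = -2 + (G/G)/2 = -2 + (½)*1 = -2 + ½ = -3/2)
(((-7 + f(5)) + 7)*6)*(-10 - 6*1/10) = (((-7 - 3/2) + 7)*6)*(-10 - 6*1/10) = ((-17/2 + 7)*6)*(-10 - 6/10) = (-3/2*6)*(-10 - 1*⅗) = -9*(-10 - ⅗) = -9*(-53/5) = 477/5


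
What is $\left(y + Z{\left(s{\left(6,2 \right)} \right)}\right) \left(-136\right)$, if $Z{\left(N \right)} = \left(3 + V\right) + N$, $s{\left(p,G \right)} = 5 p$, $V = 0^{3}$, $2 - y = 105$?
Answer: $9520$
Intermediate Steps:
$y = -103$ ($y = 2 - 105 = -103$)
$V = 0$
$Z{\left(N \right)} = 3 + N$ ($Z{\left(N \right)} = \left(3 + 0\right) + N = 3 + N$)
$\left(y + Z{\left(s{\left(6,2 \right)} \right)}\right) \left(-136\right) = \left(-103 + \left(3 + 5 \cdot 6\right)\right) \left(-136\right) = \left(-103 + \left(3 + 30\right)\right) \left(-136\right) = \left(-103 + 33\right) \left(-136\right) = \left(-70\right) \left(-136\right) = 9520$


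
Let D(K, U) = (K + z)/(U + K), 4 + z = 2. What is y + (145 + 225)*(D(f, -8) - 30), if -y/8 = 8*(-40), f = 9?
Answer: -5950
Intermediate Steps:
z = -2 (z = -4 + 2 = -2)
D(K, U) = (-2 + K)/(K + U) (D(K, U) = (K - 2)/(U + K) = (-2 + K)/(K + U))
y = 2560 (y = -64*(-40) = -8*(-320) = 2560)
y + (145 + 225)*(D(f, -8) - 30) = 2560 + (145 + 225)*((-2 + 9)/(9 - 8) - 30) = 2560 + 370*(7/1 - 30) = 2560 + 370*(1*7 - 30) = 2560 + 370*(7 - 30) = 2560 + 370*(-23) = 2560 - 8510 = -5950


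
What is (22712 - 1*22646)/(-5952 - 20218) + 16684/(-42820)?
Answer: -2197232/5602997 ≈ -0.39215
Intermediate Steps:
(22712 - 1*22646)/(-5952 - 20218) + 16684/(-42820) = (22712 - 22646)/(-26170) + 16684*(-1/42820) = 66*(-1/26170) - 4171/10705 = -33/13085 - 4171/10705 = -2197232/5602997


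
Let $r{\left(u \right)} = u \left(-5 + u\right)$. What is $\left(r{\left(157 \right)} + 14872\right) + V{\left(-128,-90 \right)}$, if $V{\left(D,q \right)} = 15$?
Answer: $38751$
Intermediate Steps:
$\left(r{\left(157 \right)} + 14872\right) + V{\left(-128,-90 \right)} = \left(157 \left(-5 + 157\right) + 14872\right) + 15 = \left(157 \cdot 152 + 14872\right) + 15 = \left(23864 + 14872\right) + 15 = 38736 + 15 = 38751$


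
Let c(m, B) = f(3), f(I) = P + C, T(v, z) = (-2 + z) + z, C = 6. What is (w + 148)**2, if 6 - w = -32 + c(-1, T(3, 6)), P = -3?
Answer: 33489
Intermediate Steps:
T(v, z) = -2 + 2*z
f(I) = 3 (f(I) = -3 + 6 = 3)
c(m, B) = 3
w = 35 (w = 6 - (-32 + 3) = 6 - 1*(-29) = 6 + 29 = 35)
(w + 148)**2 = (35 + 148)**2 = 183**2 = 33489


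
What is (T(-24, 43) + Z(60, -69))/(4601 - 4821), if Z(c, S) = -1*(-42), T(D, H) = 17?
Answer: -59/220 ≈ -0.26818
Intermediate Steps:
Z(c, S) = 42
(T(-24, 43) + Z(60, -69))/(4601 - 4821) = (17 + 42)/(4601 - 4821) = 59/(-220) = 59*(-1/220) = -59/220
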